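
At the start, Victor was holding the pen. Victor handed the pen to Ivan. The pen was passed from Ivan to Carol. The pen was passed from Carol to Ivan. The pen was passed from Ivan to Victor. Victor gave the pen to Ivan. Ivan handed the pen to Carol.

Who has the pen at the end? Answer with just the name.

Tracking the pen through each event:
Start: Victor has the pen.
After event 1: Ivan has the pen.
After event 2: Carol has the pen.
After event 3: Ivan has the pen.
After event 4: Victor has the pen.
After event 5: Ivan has the pen.
After event 6: Carol has the pen.

Answer: Carol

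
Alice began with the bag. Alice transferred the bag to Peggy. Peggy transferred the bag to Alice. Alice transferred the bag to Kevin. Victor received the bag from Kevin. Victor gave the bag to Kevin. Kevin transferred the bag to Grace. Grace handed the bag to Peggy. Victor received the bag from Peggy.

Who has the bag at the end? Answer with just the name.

Tracking the bag through each event:
Start: Alice has the bag.
After event 1: Peggy has the bag.
After event 2: Alice has the bag.
After event 3: Kevin has the bag.
After event 4: Victor has the bag.
After event 5: Kevin has the bag.
After event 6: Grace has the bag.
After event 7: Peggy has the bag.
After event 8: Victor has the bag.

Answer: Victor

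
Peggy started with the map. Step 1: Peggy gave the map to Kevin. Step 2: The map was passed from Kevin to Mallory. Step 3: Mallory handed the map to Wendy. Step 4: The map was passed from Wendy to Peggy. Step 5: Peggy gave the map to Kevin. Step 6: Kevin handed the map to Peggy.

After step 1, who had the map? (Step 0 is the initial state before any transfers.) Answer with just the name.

Tracking the map holder through step 1:
After step 0 (start): Peggy
After step 1: Kevin

At step 1, the holder is Kevin.

Answer: Kevin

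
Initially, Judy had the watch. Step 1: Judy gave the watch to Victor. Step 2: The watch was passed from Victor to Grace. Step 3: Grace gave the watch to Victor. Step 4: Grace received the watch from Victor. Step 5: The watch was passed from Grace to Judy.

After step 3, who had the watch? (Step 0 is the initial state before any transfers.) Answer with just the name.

Tracking the watch holder through step 3:
After step 0 (start): Judy
After step 1: Victor
After step 2: Grace
After step 3: Victor

At step 3, the holder is Victor.

Answer: Victor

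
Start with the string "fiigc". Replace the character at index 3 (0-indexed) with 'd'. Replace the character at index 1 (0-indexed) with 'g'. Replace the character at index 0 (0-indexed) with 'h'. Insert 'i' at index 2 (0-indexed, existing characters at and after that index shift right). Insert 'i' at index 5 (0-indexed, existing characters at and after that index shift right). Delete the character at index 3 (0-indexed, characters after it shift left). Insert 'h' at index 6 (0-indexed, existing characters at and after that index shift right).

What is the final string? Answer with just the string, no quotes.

Answer: hgidich

Derivation:
Applying each edit step by step:
Start: "fiigc"
Op 1 (replace idx 3: 'g' -> 'd'): "fiigc" -> "fiidc"
Op 2 (replace idx 1: 'i' -> 'g'): "fiidc" -> "fgidc"
Op 3 (replace idx 0: 'f' -> 'h'): "fgidc" -> "hgidc"
Op 4 (insert 'i' at idx 2): "hgidc" -> "hgiidc"
Op 5 (insert 'i' at idx 5): "hgiidc" -> "hgiidic"
Op 6 (delete idx 3 = 'i'): "hgiidic" -> "hgidic"
Op 7 (insert 'h' at idx 6): "hgidic" -> "hgidich"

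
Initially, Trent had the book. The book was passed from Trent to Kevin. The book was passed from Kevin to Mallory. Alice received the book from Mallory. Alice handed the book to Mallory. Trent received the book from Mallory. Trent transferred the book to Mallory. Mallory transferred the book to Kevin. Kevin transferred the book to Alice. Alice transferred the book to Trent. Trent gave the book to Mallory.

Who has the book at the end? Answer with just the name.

Answer: Mallory

Derivation:
Tracking the book through each event:
Start: Trent has the book.
After event 1: Kevin has the book.
After event 2: Mallory has the book.
After event 3: Alice has the book.
After event 4: Mallory has the book.
After event 5: Trent has the book.
After event 6: Mallory has the book.
After event 7: Kevin has the book.
After event 8: Alice has the book.
After event 9: Trent has the book.
After event 10: Mallory has the book.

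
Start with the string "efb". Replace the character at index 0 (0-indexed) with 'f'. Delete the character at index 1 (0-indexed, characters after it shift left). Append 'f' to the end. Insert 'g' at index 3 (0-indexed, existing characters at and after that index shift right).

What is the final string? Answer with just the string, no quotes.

Answer: fbfg

Derivation:
Applying each edit step by step:
Start: "efb"
Op 1 (replace idx 0: 'e' -> 'f'): "efb" -> "ffb"
Op 2 (delete idx 1 = 'f'): "ffb" -> "fb"
Op 3 (append 'f'): "fb" -> "fbf"
Op 4 (insert 'g' at idx 3): "fbf" -> "fbfg"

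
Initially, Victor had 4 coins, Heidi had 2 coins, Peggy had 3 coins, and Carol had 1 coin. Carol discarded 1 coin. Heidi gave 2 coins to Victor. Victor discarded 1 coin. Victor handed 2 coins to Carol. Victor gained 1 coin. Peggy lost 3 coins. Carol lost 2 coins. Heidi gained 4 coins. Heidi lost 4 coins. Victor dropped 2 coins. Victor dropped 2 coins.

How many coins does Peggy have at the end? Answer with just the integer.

Answer: 0

Derivation:
Tracking counts step by step:
Start: Victor=4, Heidi=2, Peggy=3, Carol=1
Event 1 (Carol -1): Carol: 1 -> 0. State: Victor=4, Heidi=2, Peggy=3, Carol=0
Event 2 (Heidi -> Victor, 2): Heidi: 2 -> 0, Victor: 4 -> 6. State: Victor=6, Heidi=0, Peggy=3, Carol=0
Event 3 (Victor -1): Victor: 6 -> 5. State: Victor=5, Heidi=0, Peggy=3, Carol=0
Event 4 (Victor -> Carol, 2): Victor: 5 -> 3, Carol: 0 -> 2. State: Victor=3, Heidi=0, Peggy=3, Carol=2
Event 5 (Victor +1): Victor: 3 -> 4. State: Victor=4, Heidi=0, Peggy=3, Carol=2
Event 6 (Peggy -3): Peggy: 3 -> 0. State: Victor=4, Heidi=0, Peggy=0, Carol=2
Event 7 (Carol -2): Carol: 2 -> 0. State: Victor=4, Heidi=0, Peggy=0, Carol=0
Event 8 (Heidi +4): Heidi: 0 -> 4. State: Victor=4, Heidi=4, Peggy=0, Carol=0
Event 9 (Heidi -4): Heidi: 4 -> 0. State: Victor=4, Heidi=0, Peggy=0, Carol=0
Event 10 (Victor -2): Victor: 4 -> 2. State: Victor=2, Heidi=0, Peggy=0, Carol=0
Event 11 (Victor -2): Victor: 2 -> 0. State: Victor=0, Heidi=0, Peggy=0, Carol=0

Peggy's final count: 0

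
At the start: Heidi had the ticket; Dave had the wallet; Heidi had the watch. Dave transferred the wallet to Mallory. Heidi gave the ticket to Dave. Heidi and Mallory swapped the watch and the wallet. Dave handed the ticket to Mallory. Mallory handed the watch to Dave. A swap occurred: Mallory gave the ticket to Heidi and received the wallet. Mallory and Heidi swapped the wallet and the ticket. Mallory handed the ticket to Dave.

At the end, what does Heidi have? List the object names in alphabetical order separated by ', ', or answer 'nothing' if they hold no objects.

Tracking all object holders:
Start: ticket:Heidi, wallet:Dave, watch:Heidi
Event 1 (give wallet: Dave -> Mallory). State: ticket:Heidi, wallet:Mallory, watch:Heidi
Event 2 (give ticket: Heidi -> Dave). State: ticket:Dave, wallet:Mallory, watch:Heidi
Event 3 (swap watch<->wallet: now watch:Mallory, wallet:Heidi). State: ticket:Dave, wallet:Heidi, watch:Mallory
Event 4 (give ticket: Dave -> Mallory). State: ticket:Mallory, wallet:Heidi, watch:Mallory
Event 5 (give watch: Mallory -> Dave). State: ticket:Mallory, wallet:Heidi, watch:Dave
Event 6 (swap ticket<->wallet: now ticket:Heidi, wallet:Mallory). State: ticket:Heidi, wallet:Mallory, watch:Dave
Event 7 (swap wallet<->ticket: now wallet:Heidi, ticket:Mallory). State: ticket:Mallory, wallet:Heidi, watch:Dave
Event 8 (give ticket: Mallory -> Dave). State: ticket:Dave, wallet:Heidi, watch:Dave

Final state: ticket:Dave, wallet:Heidi, watch:Dave
Heidi holds: wallet.

Answer: wallet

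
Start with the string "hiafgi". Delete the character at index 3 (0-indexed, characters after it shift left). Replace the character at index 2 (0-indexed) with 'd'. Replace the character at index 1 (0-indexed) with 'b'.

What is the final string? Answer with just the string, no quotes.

Applying each edit step by step:
Start: "hiafgi"
Op 1 (delete idx 3 = 'f'): "hiafgi" -> "hiagi"
Op 2 (replace idx 2: 'a' -> 'd'): "hiagi" -> "hidgi"
Op 3 (replace idx 1: 'i' -> 'b'): "hidgi" -> "hbdgi"

Answer: hbdgi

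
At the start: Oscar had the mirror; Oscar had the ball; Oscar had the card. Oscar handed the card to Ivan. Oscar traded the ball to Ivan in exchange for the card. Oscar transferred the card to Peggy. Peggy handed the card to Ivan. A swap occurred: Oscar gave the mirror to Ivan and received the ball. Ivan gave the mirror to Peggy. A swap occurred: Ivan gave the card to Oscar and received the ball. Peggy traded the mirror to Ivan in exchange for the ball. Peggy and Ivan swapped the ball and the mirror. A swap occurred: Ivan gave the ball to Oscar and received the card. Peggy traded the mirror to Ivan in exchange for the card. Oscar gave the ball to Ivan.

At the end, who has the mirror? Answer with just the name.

Answer: Ivan

Derivation:
Tracking all object holders:
Start: mirror:Oscar, ball:Oscar, card:Oscar
Event 1 (give card: Oscar -> Ivan). State: mirror:Oscar, ball:Oscar, card:Ivan
Event 2 (swap ball<->card: now ball:Ivan, card:Oscar). State: mirror:Oscar, ball:Ivan, card:Oscar
Event 3 (give card: Oscar -> Peggy). State: mirror:Oscar, ball:Ivan, card:Peggy
Event 4 (give card: Peggy -> Ivan). State: mirror:Oscar, ball:Ivan, card:Ivan
Event 5 (swap mirror<->ball: now mirror:Ivan, ball:Oscar). State: mirror:Ivan, ball:Oscar, card:Ivan
Event 6 (give mirror: Ivan -> Peggy). State: mirror:Peggy, ball:Oscar, card:Ivan
Event 7 (swap card<->ball: now card:Oscar, ball:Ivan). State: mirror:Peggy, ball:Ivan, card:Oscar
Event 8 (swap mirror<->ball: now mirror:Ivan, ball:Peggy). State: mirror:Ivan, ball:Peggy, card:Oscar
Event 9 (swap ball<->mirror: now ball:Ivan, mirror:Peggy). State: mirror:Peggy, ball:Ivan, card:Oscar
Event 10 (swap ball<->card: now ball:Oscar, card:Ivan). State: mirror:Peggy, ball:Oscar, card:Ivan
Event 11 (swap mirror<->card: now mirror:Ivan, card:Peggy). State: mirror:Ivan, ball:Oscar, card:Peggy
Event 12 (give ball: Oscar -> Ivan). State: mirror:Ivan, ball:Ivan, card:Peggy

Final state: mirror:Ivan, ball:Ivan, card:Peggy
The mirror is held by Ivan.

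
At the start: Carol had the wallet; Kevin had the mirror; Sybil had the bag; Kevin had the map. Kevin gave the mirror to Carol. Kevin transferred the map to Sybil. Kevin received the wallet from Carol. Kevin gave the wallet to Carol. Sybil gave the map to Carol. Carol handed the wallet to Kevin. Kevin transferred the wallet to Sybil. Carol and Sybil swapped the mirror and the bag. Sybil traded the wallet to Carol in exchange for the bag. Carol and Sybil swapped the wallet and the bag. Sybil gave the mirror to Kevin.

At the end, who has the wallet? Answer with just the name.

Tracking all object holders:
Start: wallet:Carol, mirror:Kevin, bag:Sybil, map:Kevin
Event 1 (give mirror: Kevin -> Carol). State: wallet:Carol, mirror:Carol, bag:Sybil, map:Kevin
Event 2 (give map: Kevin -> Sybil). State: wallet:Carol, mirror:Carol, bag:Sybil, map:Sybil
Event 3 (give wallet: Carol -> Kevin). State: wallet:Kevin, mirror:Carol, bag:Sybil, map:Sybil
Event 4 (give wallet: Kevin -> Carol). State: wallet:Carol, mirror:Carol, bag:Sybil, map:Sybil
Event 5 (give map: Sybil -> Carol). State: wallet:Carol, mirror:Carol, bag:Sybil, map:Carol
Event 6 (give wallet: Carol -> Kevin). State: wallet:Kevin, mirror:Carol, bag:Sybil, map:Carol
Event 7 (give wallet: Kevin -> Sybil). State: wallet:Sybil, mirror:Carol, bag:Sybil, map:Carol
Event 8 (swap mirror<->bag: now mirror:Sybil, bag:Carol). State: wallet:Sybil, mirror:Sybil, bag:Carol, map:Carol
Event 9 (swap wallet<->bag: now wallet:Carol, bag:Sybil). State: wallet:Carol, mirror:Sybil, bag:Sybil, map:Carol
Event 10 (swap wallet<->bag: now wallet:Sybil, bag:Carol). State: wallet:Sybil, mirror:Sybil, bag:Carol, map:Carol
Event 11 (give mirror: Sybil -> Kevin). State: wallet:Sybil, mirror:Kevin, bag:Carol, map:Carol

Final state: wallet:Sybil, mirror:Kevin, bag:Carol, map:Carol
The wallet is held by Sybil.

Answer: Sybil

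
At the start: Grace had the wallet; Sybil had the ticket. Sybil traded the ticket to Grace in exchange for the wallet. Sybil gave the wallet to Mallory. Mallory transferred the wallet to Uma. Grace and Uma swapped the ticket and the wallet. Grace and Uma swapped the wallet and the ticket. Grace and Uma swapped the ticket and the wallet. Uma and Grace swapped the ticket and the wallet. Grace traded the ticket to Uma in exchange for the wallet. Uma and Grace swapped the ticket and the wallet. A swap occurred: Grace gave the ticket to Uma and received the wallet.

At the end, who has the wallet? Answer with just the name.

Answer: Grace

Derivation:
Tracking all object holders:
Start: wallet:Grace, ticket:Sybil
Event 1 (swap ticket<->wallet: now ticket:Grace, wallet:Sybil). State: wallet:Sybil, ticket:Grace
Event 2 (give wallet: Sybil -> Mallory). State: wallet:Mallory, ticket:Grace
Event 3 (give wallet: Mallory -> Uma). State: wallet:Uma, ticket:Grace
Event 4 (swap ticket<->wallet: now ticket:Uma, wallet:Grace). State: wallet:Grace, ticket:Uma
Event 5 (swap wallet<->ticket: now wallet:Uma, ticket:Grace). State: wallet:Uma, ticket:Grace
Event 6 (swap ticket<->wallet: now ticket:Uma, wallet:Grace). State: wallet:Grace, ticket:Uma
Event 7 (swap ticket<->wallet: now ticket:Grace, wallet:Uma). State: wallet:Uma, ticket:Grace
Event 8 (swap ticket<->wallet: now ticket:Uma, wallet:Grace). State: wallet:Grace, ticket:Uma
Event 9 (swap ticket<->wallet: now ticket:Grace, wallet:Uma). State: wallet:Uma, ticket:Grace
Event 10 (swap ticket<->wallet: now ticket:Uma, wallet:Grace). State: wallet:Grace, ticket:Uma

Final state: wallet:Grace, ticket:Uma
The wallet is held by Grace.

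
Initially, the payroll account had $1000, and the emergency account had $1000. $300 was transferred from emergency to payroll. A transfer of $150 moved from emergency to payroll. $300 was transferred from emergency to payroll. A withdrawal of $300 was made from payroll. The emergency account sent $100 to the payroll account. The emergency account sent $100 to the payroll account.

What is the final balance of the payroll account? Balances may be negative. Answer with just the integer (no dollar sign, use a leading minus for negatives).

Answer: 1650

Derivation:
Tracking account balances step by step:
Start: payroll=1000, emergency=1000
Event 1 (transfer 300 emergency -> payroll): emergency: 1000 - 300 = 700, payroll: 1000 + 300 = 1300. Balances: payroll=1300, emergency=700
Event 2 (transfer 150 emergency -> payroll): emergency: 700 - 150 = 550, payroll: 1300 + 150 = 1450. Balances: payroll=1450, emergency=550
Event 3 (transfer 300 emergency -> payroll): emergency: 550 - 300 = 250, payroll: 1450 + 300 = 1750. Balances: payroll=1750, emergency=250
Event 4 (withdraw 300 from payroll): payroll: 1750 - 300 = 1450. Balances: payroll=1450, emergency=250
Event 5 (transfer 100 emergency -> payroll): emergency: 250 - 100 = 150, payroll: 1450 + 100 = 1550. Balances: payroll=1550, emergency=150
Event 6 (transfer 100 emergency -> payroll): emergency: 150 - 100 = 50, payroll: 1550 + 100 = 1650. Balances: payroll=1650, emergency=50

Final balance of payroll: 1650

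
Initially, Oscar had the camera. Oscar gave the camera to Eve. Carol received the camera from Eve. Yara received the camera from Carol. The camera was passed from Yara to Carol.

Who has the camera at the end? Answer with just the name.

Tracking the camera through each event:
Start: Oscar has the camera.
After event 1: Eve has the camera.
After event 2: Carol has the camera.
After event 3: Yara has the camera.
After event 4: Carol has the camera.

Answer: Carol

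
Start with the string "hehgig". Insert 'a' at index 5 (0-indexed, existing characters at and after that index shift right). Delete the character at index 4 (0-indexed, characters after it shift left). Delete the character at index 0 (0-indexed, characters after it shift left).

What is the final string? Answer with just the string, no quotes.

Answer: ehgag

Derivation:
Applying each edit step by step:
Start: "hehgig"
Op 1 (insert 'a' at idx 5): "hehgig" -> "hehgiag"
Op 2 (delete idx 4 = 'i'): "hehgiag" -> "hehgag"
Op 3 (delete idx 0 = 'h'): "hehgag" -> "ehgag"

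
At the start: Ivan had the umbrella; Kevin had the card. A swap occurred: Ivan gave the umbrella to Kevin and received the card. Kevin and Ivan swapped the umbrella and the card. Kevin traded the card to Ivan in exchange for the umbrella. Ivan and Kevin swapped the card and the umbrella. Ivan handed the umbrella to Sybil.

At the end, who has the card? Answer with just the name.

Tracking all object holders:
Start: umbrella:Ivan, card:Kevin
Event 1 (swap umbrella<->card: now umbrella:Kevin, card:Ivan). State: umbrella:Kevin, card:Ivan
Event 2 (swap umbrella<->card: now umbrella:Ivan, card:Kevin). State: umbrella:Ivan, card:Kevin
Event 3 (swap card<->umbrella: now card:Ivan, umbrella:Kevin). State: umbrella:Kevin, card:Ivan
Event 4 (swap card<->umbrella: now card:Kevin, umbrella:Ivan). State: umbrella:Ivan, card:Kevin
Event 5 (give umbrella: Ivan -> Sybil). State: umbrella:Sybil, card:Kevin

Final state: umbrella:Sybil, card:Kevin
The card is held by Kevin.

Answer: Kevin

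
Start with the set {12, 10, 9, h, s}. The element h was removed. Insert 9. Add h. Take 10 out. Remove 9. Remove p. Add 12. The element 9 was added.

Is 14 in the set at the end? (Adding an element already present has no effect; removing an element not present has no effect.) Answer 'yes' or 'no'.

Answer: no

Derivation:
Tracking the set through each operation:
Start: {10, 12, 9, h, s}
Event 1 (remove h): removed. Set: {10, 12, 9, s}
Event 2 (add 9): already present, no change. Set: {10, 12, 9, s}
Event 3 (add h): added. Set: {10, 12, 9, h, s}
Event 4 (remove 10): removed. Set: {12, 9, h, s}
Event 5 (remove 9): removed. Set: {12, h, s}
Event 6 (remove p): not present, no change. Set: {12, h, s}
Event 7 (add 12): already present, no change. Set: {12, h, s}
Event 8 (add 9): added. Set: {12, 9, h, s}

Final set: {12, 9, h, s} (size 4)
14 is NOT in the final set.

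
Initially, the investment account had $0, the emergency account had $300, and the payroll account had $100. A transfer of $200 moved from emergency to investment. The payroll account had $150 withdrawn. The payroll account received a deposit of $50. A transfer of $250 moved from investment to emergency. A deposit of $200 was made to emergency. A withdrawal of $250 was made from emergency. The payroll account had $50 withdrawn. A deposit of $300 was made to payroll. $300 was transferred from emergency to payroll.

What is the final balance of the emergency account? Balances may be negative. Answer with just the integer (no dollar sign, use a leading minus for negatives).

Tracking account balances step by step:
Start: investment=0, emergency=300, payroll=100
Event 1 (transfer 200 emergency -> investment): emergency: 300 - 200 = 100, investment: 0 + 200 = 200. Balances: investment=200, emergency=100, payroll=100
Event 2 (withdraw 150 from payroll): payroll: 100 - 150 = -50. Balances: investment=200, emergency=100, payroll=-50
Event 3 (deposit 50 to payroll): payroll: -50 + 50 = 0. Balances: investment=200, emergency=100, payroll=0
Event 4 (transfer 250 investment -> emergency): investment: 200 - 250 = -50, emergency: 100 + 250 = 350. Balances: investment=-50, emergency=350, payroll=0
Event 5 (deposit 200 to emergency): emergency: 350 + 200 = 550. Balances: investment=-50, emergency=550, payroll=0
Event 6 (withdraw 250 from emergency): emergency: 550 - 250 = 300. Balances: investment=-50, emergency=300, payroll=0
Event 7 (withdraw 50 from payroll): payroll: 0 - 50 = -50. Balances: investment=-50, emergency=300, payroll=-50
Event 8 (deposit 300 to payroll): payroll: -50 + 300 = 250. Balances: investment=-50, emergency=300, payroll=250
Event 9 (transfer 300 emergency -> payroll): emergency: 300 - 300 = 0, payroll: 250 + 300 = 550. Balances: investment=-50, emergency=0, payroll=550

Final balance of emergency: 0

Answer: 0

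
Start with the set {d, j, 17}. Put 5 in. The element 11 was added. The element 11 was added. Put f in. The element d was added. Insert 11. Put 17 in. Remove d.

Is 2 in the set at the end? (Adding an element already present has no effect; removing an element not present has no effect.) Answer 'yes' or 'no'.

Tracking the set through each operation:
Start: {17, d, j}
Event 1 (add 5): added. Set: {17, 5, d, j}
Event 2 (add 11): added. Set: {11, 17, 5, d, j}
Event 3 (add 11): already present, no change. Set: {11, 17, 5, d, j}
Event 4 (add f): added. Set: {11, 17, 5, d, f, j}
Event 5 (add d): already present, no change. Set: {11, 17, 5, d, f, j}
Event 6 (add 11): already present, no change. Set: {11, 17, 5, d, f, j}
Event 7 (add 17): already present, no change. Set: {11, 17, 5, d, f, j}
Event 8 (remove d): removed. Set: {11, 17, 5, f, j}

Final set: {11, 17, 5, f, j} (size 5)
2 is NOT in the final set.

Answer: no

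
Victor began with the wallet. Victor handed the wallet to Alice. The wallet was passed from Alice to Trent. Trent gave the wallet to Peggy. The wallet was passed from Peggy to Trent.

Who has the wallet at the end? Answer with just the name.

Answer: Trent

Derivation:
Tracking the wallet through each event:
Start: Victor has the wallet.
After event 1: Alice has the wallet.
After event 2: Trent has the wallet.
After event 3: Peggy has the wallet.
After event 4: Trent has the wallet.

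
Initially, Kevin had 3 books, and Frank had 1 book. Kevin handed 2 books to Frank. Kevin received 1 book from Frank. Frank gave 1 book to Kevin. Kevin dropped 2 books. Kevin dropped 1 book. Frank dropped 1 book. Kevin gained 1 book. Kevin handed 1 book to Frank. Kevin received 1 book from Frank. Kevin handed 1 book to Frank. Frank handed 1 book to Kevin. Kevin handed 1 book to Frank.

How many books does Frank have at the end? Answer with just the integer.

Answer: 1

Derivation:
Tracking counts step by step:
Start: Kevin=3, Frank=1
Event 1 (Kevin -> Frank, 2): Kevin: 3 -> 1, Frank: 1 -> 3. State: Kevin=1, Frank=3
Event 2 (Frank -> Kevin, 1): Frank: 3 -> 2, Kevin: 1 -> 2. State: Kevin=2, Frank=2
Event 3 (Frank -> Kevin, 1): Frank: 2 -> 1, Kevin: 2 -> 3. State: Kevin=3, Frank=1
Event 4 (Kevin -2): Kevin: 3 -> 1. State: Kevin=1, Frank=1
Event 5 (Kevin -1): Kevin: 1 -> 0. State: Kevin=0, Frank=1
Event 6 (Frank -1): Frank: 1 -> 0. State: Kevin=0, Frank=0
Event 7 (Kevin +1): Kevin: 0 -> 1. State: Kevin=1, Frank=0
Event 8 (Kevin -> Frank, 1): Kevin: 1 -> 0, Frank: 0 -> 1. State: Kevin=0, Frank=1
Event 9 (Frank -> Kevin, 1): Frank: 1 -> 0, Kevin: 0 -> 1. State: Kevin=1, Frank=0
Event 10 (Kevin -> Frank, 1): Kevin: 1 -> 0, Frank: 0 -> 1. State: Kevin=0, Frank=1
Event 11 (Frank -> Kevin, 1): Frank: 1 -> 0, Kevin: 0 -> 1. State: Kevin=1, Frank=0
Event 12 (Kevin -> Frank, 1): Kevin: 1 -> 0, Frank: 0 -> 1. State: Kevin=0, Frank=1

Frank's final count: 1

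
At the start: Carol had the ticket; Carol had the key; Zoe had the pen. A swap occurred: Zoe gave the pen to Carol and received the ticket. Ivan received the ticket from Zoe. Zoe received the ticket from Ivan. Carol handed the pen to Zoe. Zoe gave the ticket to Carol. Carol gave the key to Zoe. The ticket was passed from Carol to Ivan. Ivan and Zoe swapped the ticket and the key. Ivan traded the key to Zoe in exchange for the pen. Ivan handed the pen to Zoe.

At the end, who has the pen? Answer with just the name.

Tracking all object holders:
Start: ticket:Carol, key:Carol, pen:Zoe
Event 1 (swap pen<->ticket: now pen:Carol, ticket:Zoe). State: ticket:Zoe, key:Carol, pen:Carol
Event 2 (give ticket: Zoe -> Ivan). State: ticket:Ivan, key:Carol, pen:Carol
Event 3 (give ticket: Ivan -> Zoe). State: ticket:Zoe, key:Carol, pen:Carol
Event 4 (give pen: Carol -> Zoe). State: ticket:Zoe, key:Carol, pen:Zoe
Event 5 (give ticket: Zoe -> Carol). State: ticket:Carol, key:Carol, pen:Zoe
Event 6 (give key: Carol -> Zoe). State: ticket:Carol, key:Zoe, pen:Zoe
Event 7 (give ticket: Carol -> Ivan). State: ticket:Ivan, key:Zoe, pen:Zoe
Event 8 (swap ticket<->key: now ticket:Zoe, key:Ivan). State: ticket:Zoe, key:Ivan, pen:Zoe
Event 9 (swap key<->pen: now key:Zoe, pen:Ivan). State: ticket:Zoe, key:Zoe, pen:Ivan
Event 10 (give pen: Ivan -> Zoe). State: ticket:Zoe, key:Zoe, pen:Zoe

Final state: ticket:Zoe, key:Zoe, pen:Zoe
The pen is held by Zoe.

Answer: Zoe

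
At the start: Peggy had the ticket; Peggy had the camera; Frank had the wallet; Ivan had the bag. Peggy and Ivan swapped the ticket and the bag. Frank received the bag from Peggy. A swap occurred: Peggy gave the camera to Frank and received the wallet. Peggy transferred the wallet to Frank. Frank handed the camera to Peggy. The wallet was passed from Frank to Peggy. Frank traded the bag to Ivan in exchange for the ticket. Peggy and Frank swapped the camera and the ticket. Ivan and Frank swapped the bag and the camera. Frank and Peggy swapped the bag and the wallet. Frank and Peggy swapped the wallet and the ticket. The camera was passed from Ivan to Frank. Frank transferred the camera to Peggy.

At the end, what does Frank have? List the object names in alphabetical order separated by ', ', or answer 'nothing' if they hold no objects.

Answer: ticket

Derivation:
Tracking all object holders:
Start: ticket:Peggy, camera:Peggy, wallet:Frank, bag:Ivan
Event 1 (swap ticket<->bag: now ticket:Ivan, bag:Peggy). State: ticket:Ivan, camera:Peggy, wallet:Frank, bag:Peggy
Event 2 (give bag: Peggy -> Frank). State: ticket:Ivan, camera:Peggy, wallet:Frank, bag:Frank
Event 3 (swap camera<->wallet: now camera:Frank, wallet:Peggy). State: ticket:Ivan, camera:Frank, wallet:Peggy, bag:Frank
Event 4 (give wallet: Peggy -> Frank). State: ticket:Ivan, camera:Frank, wallet:Frank, bag:Frank
Event 5 (give camera: Frank -> Peggy). State: ticket:Ivan, camera:Peggy, wallet:Frank, bag:Frank
Event 6 (give wallet: Frank -> Peggy). State: ticket:Ivan, camera:Peggy, wallet:Peggy, bag:Frank
Event 7 (swap bag<->ticket: now bag:Ivan, ticket:Frank). State: ticket:Frank, camera:Peggy, wallet:Peggy, bag:Ivan
Event 8 (swap camera<->ticket: now camera:Frank, ticket:Peggy). State: ticket:Peggy, camera:Frank, wallet:Peggy, bag:Ivan
Event 9 (swap bag<->camera: now bag:Frank, camera:Ivan). State: ticket:Peggy, camera:Ivan, wallet:Peggy, bag:Frank
Event 10 (swap bag<->wallet: now bag:Peggy, wallet:Frank). State: ticket:Peggy, camera:Ivan, wallet:Frank, bag:Peggy
Event 11 (swap wallet<->ticket: now wallet:Peggy, ticket:Frank). State: ticket:Frank, camera:Ivan, wallet:Peggy, bag:Peggy
Event 12 (give camera: Ivan -> Frank). State: ticket:Frank, camera:Frank, wallet:Peggy, bag:Peggy
Event 13 (give camera: Frank -> Peggy). State: ticket:Frank, camera:Peggy, wallet:Peggy, bag:Peggy

Final state: ticket:Frank, camera:Peggy, wallet:Peggy, bag:Peggy
Frank holds: ticket.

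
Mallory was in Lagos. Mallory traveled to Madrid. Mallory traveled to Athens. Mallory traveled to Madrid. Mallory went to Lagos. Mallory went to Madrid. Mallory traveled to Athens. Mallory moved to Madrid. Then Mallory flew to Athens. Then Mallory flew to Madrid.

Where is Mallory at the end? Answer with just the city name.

Tracking Mallory's location:
Start: Mallory is in Lagos.
After move 1: Lagos -> Madrid. Mallory is in Madrid.
After move 2: Madrid -> Athens. Mallory is in Athens.
After move 3: Athens -> Madrid. Mallory is in Madrid.
After move 4: Madrid -> Lagos. Mallory is in Lagos.
After move 5: Lagos -> Madrid. Mallory is in Madrid.
After move 6: Madrid -> Athens. Mallory is in Athens.
After move 7: Athens -> Madrid. Mallory is in Madrid.
After move 8: Madrid -> Athens. Mallory is in Athens.
After move 9: Athens -> Madrid. Mallory is in Madrid.

Answer: Madrid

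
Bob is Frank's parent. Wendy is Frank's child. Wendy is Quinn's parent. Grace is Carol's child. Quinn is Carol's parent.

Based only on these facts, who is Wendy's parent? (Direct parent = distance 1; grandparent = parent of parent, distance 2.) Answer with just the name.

Answer: Frank

Derivation:
Reconstructing the parent chain from the given facts:
  Bob -> Frank -> Wendy -> Quinn -> Carol -> Grace
(each arrow means 'parent of the next')
Positions in the chain (0 = top):
  position of Bob: 0
  position of Frank: 1
  position of Wendy: 2
  position of Quinn: 3
  position of Carol: 4
  position of Grace: 5

Wendy is at position 2; the parent is 1 step up the chain, i.e. position 1: Frank.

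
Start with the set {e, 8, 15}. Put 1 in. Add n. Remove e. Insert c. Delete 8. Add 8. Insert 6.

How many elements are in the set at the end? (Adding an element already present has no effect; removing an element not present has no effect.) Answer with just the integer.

Answer: 6

Derivation:
Tracking the set through each operation:
Start: {15, 8, e}
Event 1 (add 1): added. Set: {1, 15, 8, e}
Event 2 (add n): added. Set: {1, 15, 8, e, n}
Event 3 (remove e): removed. Set: {1, 15, 8, n}
Event 4 (add c): added. Set: {1, 15, 8, c, n}
Event 5 (remove 8): removed. Set: {1, 15, c, n}
Event 6 (add 8): added. Set: {1, 15, 8, c, n}
Event 7 (add 6): added. Set: {1, 15, 6, 8, c, n}

Final set: {1, 15, 6, 8, c, n} (size 6)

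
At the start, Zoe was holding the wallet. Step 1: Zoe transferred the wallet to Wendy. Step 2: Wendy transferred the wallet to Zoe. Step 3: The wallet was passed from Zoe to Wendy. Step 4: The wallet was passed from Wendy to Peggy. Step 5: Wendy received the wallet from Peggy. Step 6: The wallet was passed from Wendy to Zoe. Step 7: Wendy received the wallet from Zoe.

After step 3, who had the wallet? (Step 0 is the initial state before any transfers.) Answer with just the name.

Tracking the wallet holder through step 3:
After step 0 (start): Zoe
After step 1: Wendy
After step 2: Zoe
After step 3: Wendy

At step 3, the holder is Wendy.

Answer: Wendy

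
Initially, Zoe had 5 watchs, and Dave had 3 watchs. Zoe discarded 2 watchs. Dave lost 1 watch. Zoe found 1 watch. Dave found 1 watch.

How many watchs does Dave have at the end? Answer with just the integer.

Answer: 3

Derivation:
Tracking counts step by step:
Start: Zoe=5, Dave=3
Event 1 (Zoe -2): Zoe: 5 -> 3. State: Zoe=3, Dave=3
Event 2 (Dave -1): Dave: 3 -> 2. State: Zoe=3, Dave=2
Event 3 (Zoe +1): Zoe: 3 -> 4. State: Zoe=4, Dave=2
Event 4 (Dave +1): Dave: 2 -> 3. State: Zoe=4, Dave=3

Dave's final count: 3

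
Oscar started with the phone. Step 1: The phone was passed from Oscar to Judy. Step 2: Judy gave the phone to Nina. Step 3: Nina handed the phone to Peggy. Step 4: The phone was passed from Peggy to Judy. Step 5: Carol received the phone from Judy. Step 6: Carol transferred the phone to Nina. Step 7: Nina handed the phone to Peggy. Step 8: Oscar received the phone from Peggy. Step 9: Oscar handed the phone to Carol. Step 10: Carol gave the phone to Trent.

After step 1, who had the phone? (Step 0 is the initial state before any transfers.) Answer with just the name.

Tracking the phone holder through step 1:
After step 0 (start): Oscar
After step 1: Judy

At step 1, the holder is Judy.

Answer: Judy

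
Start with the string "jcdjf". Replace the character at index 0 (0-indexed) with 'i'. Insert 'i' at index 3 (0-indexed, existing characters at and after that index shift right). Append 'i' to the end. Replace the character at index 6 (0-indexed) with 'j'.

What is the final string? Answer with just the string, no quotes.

Applying each edit step by step:
Start: "jcdjf"
Op 1 (replace idx 0: 'j' -> 'i'): "jcdjf" -> "icdjf"
Op 2 (insert 'i' at idx 3): "icdjf" -> "icdijf"
Op 3 (append 'i'): "icdijf" -> "icdijfi"
Op 4 (replace idx 6: 'i' -> 'j'): "icdijfi" -> "icdijfj"

Answer: icdijfj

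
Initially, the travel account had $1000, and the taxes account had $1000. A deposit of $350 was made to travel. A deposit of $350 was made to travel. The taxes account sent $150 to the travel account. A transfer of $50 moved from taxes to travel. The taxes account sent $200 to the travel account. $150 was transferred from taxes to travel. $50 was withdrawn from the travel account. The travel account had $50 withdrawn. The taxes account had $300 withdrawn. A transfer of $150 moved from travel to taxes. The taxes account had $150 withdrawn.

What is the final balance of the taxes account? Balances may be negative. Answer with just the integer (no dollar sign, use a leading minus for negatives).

Tracking account balances step by step:
Start: travel=1000, taxes=1000
Event 1 (deposit 350 to travel): travel: 1000 + 350 = 1350. Balances: travel=1350, taxes=1000
Event 2 (deposit 350 to travel): travel: 1350 + 350 = 1700. Balances: travel=1700, taxes=1000
Event 3 (transfer 150 taxes -> travel): taxes: 1000 - 150 = 850, travel: 1700 + 150 = 1850. Balances: travel=1850, taxes=850
Event 4 (transfer 50 taxes -> travel): taxes: 850 - 50 = 800, travel: 1850 + 50 = 1900. Balances: travel=1900, taxes=800
Event 5 (transfer 200 taxes -> travel): taxes: 800 - 200 = 600, travel: 1900 + 200 = 2100. Balances: travel=2100, taxes=600
Event 6 (transfer 150 taxes -> travel): taxes: 600 - 150 = 450, travel: 2100 + 150 = 2250. Balances: travel=2250, taxes=450
Event 7 (withdraw 50 from travel): travel: 2250 - 50 = 2200. Balances: travel=2200, taxes=450
Event 8 (withdraw 50 from travel): travel: 2200 - 50 = 2150. Balances: travel=2150, taxes=450
Event 9 (withdraw 300 from taxes): taxes: 450 - 300 = 150. Balances: travel=2150, taxes=150
Event 10 (transfer 150 travel -> taxes): travel: 2150 - 150 = 2000, taxes: 150 + 150 = 300. Balances: travel=2000, taxes=300
Event 11 (withdraw 150 from taxes): taxes: 300 - 150 = 150. Balances: travel=2000, taxes=150

Final balance of taxes: 150

Answer: 150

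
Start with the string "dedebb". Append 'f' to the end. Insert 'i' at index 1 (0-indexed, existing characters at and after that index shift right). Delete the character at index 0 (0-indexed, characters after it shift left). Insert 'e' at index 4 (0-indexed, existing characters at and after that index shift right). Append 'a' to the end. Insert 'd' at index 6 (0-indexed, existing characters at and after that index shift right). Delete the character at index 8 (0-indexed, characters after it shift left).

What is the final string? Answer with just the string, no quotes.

Applying each edit step by step:
Start: "dedebb"
Op 1 (append 'f'): "dedebb" -> "dedebbf"
Op 2 (insert 'i' at idx 1): "dedebbf" -> "diedebbf"
Op 3 (delete idx 0 = 'd'): "diedebbf" -> "iedebbf"
Op 4 (insert 'e' at idx 4): "iedebbf" -> "iedeebbf"
Op 5 (append 'a'): "iedeebbf" -> "iedeebbfa"
Op 6 (insert 'd' at idx 6): "iedeebbfa" -> "iedeebdbfa"
Op 7 (delete idx 8 = 'f'): "iedeebdbfa" -> "iedeebdba"

Answer: iedeebdba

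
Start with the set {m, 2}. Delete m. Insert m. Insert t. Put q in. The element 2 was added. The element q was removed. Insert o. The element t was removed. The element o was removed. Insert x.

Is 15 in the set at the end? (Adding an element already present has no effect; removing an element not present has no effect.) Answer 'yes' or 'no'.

Answer: no

Derivation:
Tracking the set through each operation:
Start: {2, m}
Event 1 (remove m): removed. Set: {2}
Event 2 (add m): added. Set: {2, m}
Event 3 (add t): added. Set: {2, m, t}
Event 4 (add q): added. Set: {2, m, q, t}
Event 5 (add 2): already present, no change. Set: {2, m, q, t}
Event 6 (remove q): removed. Set: {2, m, t}
Event 7 (add o): added. Set: {2, m, o, t}
Event 8 (remove t): removed. Set: {2, m, o}
Event 9 (remove o): removed. Set: {2, m}
Event 10 (add x): added. Set: {2, m, x}

Final set: {2, m, x} (size 3)
15 is NOT in the final set.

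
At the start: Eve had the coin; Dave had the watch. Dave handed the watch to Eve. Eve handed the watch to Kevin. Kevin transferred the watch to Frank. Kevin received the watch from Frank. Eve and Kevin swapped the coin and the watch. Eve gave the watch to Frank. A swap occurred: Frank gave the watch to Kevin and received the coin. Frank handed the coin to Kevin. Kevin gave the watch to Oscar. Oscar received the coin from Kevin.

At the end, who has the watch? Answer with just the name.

Tracking all object holders:
Start: coin:Eve, watch:Dave
Event 1 (give watch: Dave -> Eve). State: coin:Eve, watch:Eve
Event 2 (give watch: Eve -> Kevin). State: coin:Eve, watch:Kevin
Event 3 (give watch: Kevin -> Frank). State: coin:Eve, watch:Frank
Event 4 (give watch: Frank -> Kevin). State: coin:Eve, watch:Kevin
Event 5 (swap coin<->watch: now coin:Kevin, watch:Eve). State: coin:Kevin, watch:Eve
Event 6 (give watch: Eve -> Frank). State: coin:Kevin, watch:Frank
Event 7 (swap watch<->coin: now watch:Kevin, coin:Frank). State: coin:Frank, watch:Kevin
Event 8 (give coin: Frank -> Kevin). State: coin:Kevin, watch:Kevin
Event 9 (give watch: Kevin -> Oscar). State: coin:Kevin, watch:Oscar
Event 10 (give coin: Kevin -> Oscar). State: coin:Oscar, watch:Oscar

Final state: coin:Oscar, watch:Oscar
The watch is held by Oscar.

Answer: Oscar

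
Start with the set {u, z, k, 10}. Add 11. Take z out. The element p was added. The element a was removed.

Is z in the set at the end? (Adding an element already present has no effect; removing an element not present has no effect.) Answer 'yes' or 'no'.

Answer: no

Derivation:
Tracking the set through each operation:
Start: {10, k, u, z}
Event 1 (add 11): added. Set: {10, 11, k, u, z}
Event 2 (remove z): removed. Set: {10, 11, k, u}
Event 3 (add p): added. Set: {10, 11, k, p, u}
Event 4 (remove a): not present, no change. Set: {10, 11, k, p, u}

Final set: {10, 11, k, p, u} (size 5)
z is NOT in the final set.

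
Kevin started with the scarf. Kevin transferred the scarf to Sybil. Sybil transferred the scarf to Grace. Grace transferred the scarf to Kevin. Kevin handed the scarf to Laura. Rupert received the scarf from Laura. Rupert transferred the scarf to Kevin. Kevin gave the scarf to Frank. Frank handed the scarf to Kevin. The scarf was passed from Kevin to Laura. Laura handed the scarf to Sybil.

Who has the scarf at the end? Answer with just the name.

Answer: Sybil

Derivation:
Tracking the scarf through each event:
Start: Kevin has the scarf.
After event 1: Sybil has the scarf.
After event 2: Grace has the scarf.
After event 3: Kevin has the scarf.
After event 4: Laura has the scarf.
After event 5: Rupert has the scarf.
After event 6: Kevin has the scarf.
After event 7: Frank has the scarf.
After event 8: Kevin has the scarf.
After event 9: Laura has the scarf.
After event 10: Sybil has the scarf.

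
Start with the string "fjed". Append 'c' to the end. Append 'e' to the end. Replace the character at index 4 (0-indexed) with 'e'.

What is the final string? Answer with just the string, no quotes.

Answer: fjedee

Derivation:
Applying each edit step by step:
Start: "fjed"
Op 1 (append 'c'): "fjed" -> "fjedc"
Op 2 (append 'e'): "fjedc" -> "fjedce"
Op 3 (replace idx 4: 'c' -> 'e'): "fjedce" -> "fjedee"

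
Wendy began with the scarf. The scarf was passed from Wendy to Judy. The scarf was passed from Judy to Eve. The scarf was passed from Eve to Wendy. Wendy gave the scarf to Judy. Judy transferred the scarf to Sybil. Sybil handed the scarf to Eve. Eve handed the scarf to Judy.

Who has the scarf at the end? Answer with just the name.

Tracking the scarf through each event:
Start: Wendy has the scarf.
After event 1: Judy has the scarf.
After event 2: Eve has the scarf.
After event 3: Wendy has the scarf.
After event 4: Judy has the scarf.
After event 5: Sybil has the scarf.
After event 6: Eve has the scarf.
After event 7: Judy has the scarf.

Answer: Judy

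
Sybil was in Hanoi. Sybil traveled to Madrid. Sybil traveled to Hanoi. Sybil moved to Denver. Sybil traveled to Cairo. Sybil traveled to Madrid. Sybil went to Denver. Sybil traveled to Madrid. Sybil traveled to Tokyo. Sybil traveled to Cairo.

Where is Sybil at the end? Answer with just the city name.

Tracking Sybil's location:
Start: Sybil is in Hanoi.
After move 1: Hanoi -> Madrid. Sybil is in Madrid.
After move 2: Madrid -> Hanoi. Sybil is in Hanoi.
After move 3: Hanoi -> Denver. Sybil is in Denver.
After move 4: Denver -> Cairo. Sybil is in Cairo.
After move 5: Cairo -> Madrid. Sybil is in Madrid.
After move 6: Madrid -> Denver. Sybil is in Denver.
After move 7: Denver -> Madrid. Sybil is in Madrid.
After move 8: Madrid -> Tokyo. Sybil is in Tokyo.
After move 9: Tokyo -> Cairo. Sybil is in Cairo.

Answer: Cairo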